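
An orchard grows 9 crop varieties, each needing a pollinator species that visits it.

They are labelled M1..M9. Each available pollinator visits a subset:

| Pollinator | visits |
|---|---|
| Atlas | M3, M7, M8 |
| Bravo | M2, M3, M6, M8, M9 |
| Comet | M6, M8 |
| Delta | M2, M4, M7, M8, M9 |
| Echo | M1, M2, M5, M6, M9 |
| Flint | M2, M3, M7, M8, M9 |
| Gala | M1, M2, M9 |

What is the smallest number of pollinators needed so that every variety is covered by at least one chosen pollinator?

3

Atlas and Delta and Echo together: Atlas ∪ Delta ∪ Echo = {M1, M2, M3, M4, M5, M6, M7, M8, M9} — every variety is covered.
Only Delta contains M4, so Delta is forced; the remaining 4 varieties need at least 2 more pollinators (each remaining pollinator adds at most 3) — so at least 3 pollinators are needed, and 3 is optimal.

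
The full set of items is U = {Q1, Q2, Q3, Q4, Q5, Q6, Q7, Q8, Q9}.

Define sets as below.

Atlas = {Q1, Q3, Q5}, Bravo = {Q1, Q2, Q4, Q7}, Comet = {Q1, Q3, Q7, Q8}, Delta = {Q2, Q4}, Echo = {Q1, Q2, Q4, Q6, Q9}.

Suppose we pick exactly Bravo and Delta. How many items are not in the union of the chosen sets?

Union of Bravo, Delta = {Q1, Q2, Q4, Q7}.
Not covered: Q3, Q5, Q6, Q8, Q9 — 5 items.

5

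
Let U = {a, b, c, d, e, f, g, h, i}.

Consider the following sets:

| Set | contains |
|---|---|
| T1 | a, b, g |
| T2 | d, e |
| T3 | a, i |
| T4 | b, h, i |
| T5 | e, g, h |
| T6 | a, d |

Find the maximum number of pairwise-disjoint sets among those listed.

T4, T6 are pairwise disjoint (T4={b,h,i}; T6={a,d}).
Every remaining set overlaps one of these, and no 3 of the listed sets are pairwise disjoint, so 2 is the maximum.

2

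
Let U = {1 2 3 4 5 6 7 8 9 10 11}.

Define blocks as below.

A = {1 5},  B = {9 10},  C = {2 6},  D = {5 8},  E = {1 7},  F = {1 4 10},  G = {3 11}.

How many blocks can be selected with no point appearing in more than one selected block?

5

B, C, D, E, G are pairwise disjoint (B={9,10}; C={2,6}; D={5,8}; E={1,7}; G={3,11}).
Every remaining block overlaps one of these, and no 6 of the listed blocks are pairwise disjoint, so 5 is the maximum.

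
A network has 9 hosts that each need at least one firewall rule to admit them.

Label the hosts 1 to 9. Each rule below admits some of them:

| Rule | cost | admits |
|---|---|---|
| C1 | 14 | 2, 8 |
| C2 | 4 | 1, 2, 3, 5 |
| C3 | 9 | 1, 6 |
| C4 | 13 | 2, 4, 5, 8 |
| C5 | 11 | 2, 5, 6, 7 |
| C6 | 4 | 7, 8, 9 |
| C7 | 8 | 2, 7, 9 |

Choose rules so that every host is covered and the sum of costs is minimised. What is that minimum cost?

C2, C3, C4, C6 together cover every host (C2 ∪ C3 ∪ C4 ∪ C6 = {1, 2, 3, 4, 5, 6, 7, 8, 9}); total cost 4 + 9 + 13 + 4 = 30.
No covering selection has total cost below 30.

30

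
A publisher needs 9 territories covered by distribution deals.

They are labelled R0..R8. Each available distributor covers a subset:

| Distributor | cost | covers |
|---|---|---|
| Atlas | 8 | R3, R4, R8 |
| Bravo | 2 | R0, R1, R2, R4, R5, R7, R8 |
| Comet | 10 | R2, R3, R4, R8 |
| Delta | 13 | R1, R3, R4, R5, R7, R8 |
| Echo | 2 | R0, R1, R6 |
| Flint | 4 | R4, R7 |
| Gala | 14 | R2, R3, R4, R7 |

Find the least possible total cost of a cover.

12

Atlas, Bravo, Echo together cover every territory (Atlas ∪ Bravo ∪ Echo = {R0, R1, R2, R3, R4, R5, R6, R7, R8}); total cost 8 + 2 + 2 = 12.
No covering selection has total cost below 12.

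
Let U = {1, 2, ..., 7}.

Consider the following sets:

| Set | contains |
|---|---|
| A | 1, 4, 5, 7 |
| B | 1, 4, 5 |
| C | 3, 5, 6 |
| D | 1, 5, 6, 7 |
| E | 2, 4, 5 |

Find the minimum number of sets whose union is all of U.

A and C and E together: A ∪ C ∪ E = {1, 2, 3, 4, 5, 6, 7} — every item is covered.
Only E contains 2, so E is forced; the remaining 4 items need at least 2 more sets (each remaining set adds at most 3) — so at least 3 sets are needed, and 3 is optimal.

3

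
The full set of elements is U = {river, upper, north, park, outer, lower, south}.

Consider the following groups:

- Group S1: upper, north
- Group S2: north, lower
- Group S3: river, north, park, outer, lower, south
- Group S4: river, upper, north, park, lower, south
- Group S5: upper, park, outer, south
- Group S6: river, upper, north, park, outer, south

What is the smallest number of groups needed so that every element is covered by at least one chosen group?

Take {S2, S6}. Their union is {river, upper, north, park, outer, lower, south}, which is all 7 elements.
No single group has all 7 elements (the largest, S3, has 6), so 2 is optimal.

2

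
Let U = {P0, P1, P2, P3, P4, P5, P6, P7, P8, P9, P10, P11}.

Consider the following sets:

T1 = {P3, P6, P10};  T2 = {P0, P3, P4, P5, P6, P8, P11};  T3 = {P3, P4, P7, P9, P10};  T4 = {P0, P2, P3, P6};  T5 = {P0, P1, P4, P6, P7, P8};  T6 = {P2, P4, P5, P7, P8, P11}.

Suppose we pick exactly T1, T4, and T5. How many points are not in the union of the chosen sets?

Union of T1, T4, T5 = {P0, P1, P2, P3, P4, P6, P7, P8, P10}.
Not covered: P5, P9, P11 — 3 points.

3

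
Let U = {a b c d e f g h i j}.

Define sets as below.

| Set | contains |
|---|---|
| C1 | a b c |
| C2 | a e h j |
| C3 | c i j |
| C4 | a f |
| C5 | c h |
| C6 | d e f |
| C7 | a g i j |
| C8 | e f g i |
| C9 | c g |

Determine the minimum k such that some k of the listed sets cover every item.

Take {C1, C2, C6, C8}. Their union is {a, b, c, d, e, f, g, h, i, j}, which is all 10 items.
No 3 of the 9 sets cover everything (all 84 combinations miss at least one item), so 4 is optimal.

4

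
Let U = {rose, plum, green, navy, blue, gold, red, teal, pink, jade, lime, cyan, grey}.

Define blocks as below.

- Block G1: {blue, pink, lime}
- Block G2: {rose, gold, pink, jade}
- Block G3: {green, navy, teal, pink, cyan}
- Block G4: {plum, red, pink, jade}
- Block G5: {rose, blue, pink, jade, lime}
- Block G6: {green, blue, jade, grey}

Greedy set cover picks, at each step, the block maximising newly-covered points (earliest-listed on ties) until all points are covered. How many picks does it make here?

Greedy: pick G3 (covers 5 new) → pick G5 (covers 4 new) → pick G4 (covers 2 new) → pick G2 (covers 1 new) → pick G6 (covers 1 new). Total picks: 5.

5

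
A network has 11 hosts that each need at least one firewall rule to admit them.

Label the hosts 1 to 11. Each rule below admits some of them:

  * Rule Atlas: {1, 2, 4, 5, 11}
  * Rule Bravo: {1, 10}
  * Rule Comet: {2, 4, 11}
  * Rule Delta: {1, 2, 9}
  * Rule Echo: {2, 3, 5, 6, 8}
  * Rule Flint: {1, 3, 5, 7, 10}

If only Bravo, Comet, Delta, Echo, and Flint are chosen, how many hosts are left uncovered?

0

Union of Bravo, Comet, Delta, Echo, Flint = {1, 2, 3, 4, 5, 6, 7, 8, 9, 10, 11} — that's every host, so 0 are uncovered.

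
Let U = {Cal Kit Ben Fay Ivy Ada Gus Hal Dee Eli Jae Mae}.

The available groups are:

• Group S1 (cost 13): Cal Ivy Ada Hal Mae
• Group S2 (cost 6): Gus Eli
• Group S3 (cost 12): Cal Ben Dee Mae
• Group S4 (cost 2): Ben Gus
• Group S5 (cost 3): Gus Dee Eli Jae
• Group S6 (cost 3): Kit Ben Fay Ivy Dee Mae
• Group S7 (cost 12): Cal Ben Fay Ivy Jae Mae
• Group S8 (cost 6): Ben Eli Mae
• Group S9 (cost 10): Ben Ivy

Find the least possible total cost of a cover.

S1, S5, S6 together cover every element (S1 ∪ S5 ∪ S6 = {Cal, Kit, Ben, Fay, Ivy, Ada, Gus, Hal, Dee, Eli, Jae, Mae}); total cost 13 + 3 + 3 = 19.
No covering selection has total cost below 19.

19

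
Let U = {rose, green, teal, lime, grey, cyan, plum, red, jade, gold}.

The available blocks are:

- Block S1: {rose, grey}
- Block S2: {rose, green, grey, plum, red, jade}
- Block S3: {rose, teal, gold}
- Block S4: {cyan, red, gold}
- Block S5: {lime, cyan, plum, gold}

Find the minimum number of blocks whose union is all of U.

Take {S2, S3, S5}. Their union is {rose, green, teal, lime, grey, cyan, plum, red, jade, gold}, which is all 10 points.
Only S2 contains green, so S2 is forced; the remaining 4 points need at least 2 more blocks (each remaining block adds at most 3) — so at least 3 blocks are needed, and 3 is optimal.

3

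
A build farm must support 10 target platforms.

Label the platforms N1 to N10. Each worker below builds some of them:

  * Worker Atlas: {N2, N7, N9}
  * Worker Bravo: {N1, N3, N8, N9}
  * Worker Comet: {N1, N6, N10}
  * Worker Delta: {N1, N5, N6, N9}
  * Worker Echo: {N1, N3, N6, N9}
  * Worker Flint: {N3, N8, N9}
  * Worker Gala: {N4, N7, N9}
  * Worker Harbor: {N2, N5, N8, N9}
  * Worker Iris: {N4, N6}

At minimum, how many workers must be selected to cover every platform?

4

Comet and Flint and Gala and Harbor together: Comet ∪ Flint ∪ Gala ∪ Harbor = {N1, N2, N3, N4, N5, N6, N7, N8, N9, N10} — every platform is covered.
No 3 of the 9 workers cover everything (all 84 combinations miss at least one platform), so 4 is optimal.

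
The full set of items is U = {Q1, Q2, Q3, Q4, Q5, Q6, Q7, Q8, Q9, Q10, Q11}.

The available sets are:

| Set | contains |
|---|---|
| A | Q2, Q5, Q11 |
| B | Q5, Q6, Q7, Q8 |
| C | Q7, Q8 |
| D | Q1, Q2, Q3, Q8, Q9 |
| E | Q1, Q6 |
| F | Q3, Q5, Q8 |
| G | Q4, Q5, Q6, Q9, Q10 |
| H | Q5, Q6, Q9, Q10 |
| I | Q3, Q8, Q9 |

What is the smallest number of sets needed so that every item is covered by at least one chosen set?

4

Take {A, B, D, G}. Their union is {Q1, Q2, Q3, Q4, Q5, Q6, Q7, Q8, Q9, Q10, Q11}, which is all 11 items.
No 3 of the 9 sets cover everything (all 84 combinations miss at least one item), so 4 is optimal.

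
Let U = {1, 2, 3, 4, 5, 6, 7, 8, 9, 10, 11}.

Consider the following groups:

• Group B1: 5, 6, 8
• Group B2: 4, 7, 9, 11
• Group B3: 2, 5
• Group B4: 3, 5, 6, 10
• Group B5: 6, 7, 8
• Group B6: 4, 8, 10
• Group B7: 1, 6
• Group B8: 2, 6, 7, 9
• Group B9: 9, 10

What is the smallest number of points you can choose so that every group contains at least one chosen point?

H = {2, 4, 6, 10} meets every group (each contains at least one member of H), and |H| = 4.
No choice of 3 points meets every group, so 4 is the minimum.

4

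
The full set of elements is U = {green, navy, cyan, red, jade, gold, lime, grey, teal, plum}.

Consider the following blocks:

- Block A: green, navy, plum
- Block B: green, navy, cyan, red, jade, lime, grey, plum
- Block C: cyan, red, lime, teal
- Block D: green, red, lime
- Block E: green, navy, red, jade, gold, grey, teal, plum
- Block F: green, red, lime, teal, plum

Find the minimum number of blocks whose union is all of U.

B and E cover everything between them: the union {green, navy, cyan, red, jade, gold, lime, grey, teal, plum} is all of U.
No single block has all 10 elements (the largest, B, has 8), so 2 is optimal.

2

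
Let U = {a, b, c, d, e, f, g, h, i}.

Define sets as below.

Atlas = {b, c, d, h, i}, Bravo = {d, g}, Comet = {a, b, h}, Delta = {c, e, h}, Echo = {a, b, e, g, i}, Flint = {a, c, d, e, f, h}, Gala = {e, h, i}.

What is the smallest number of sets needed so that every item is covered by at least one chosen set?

Echo and Flint together: Echo ∪ Flint = {a, b, c, d, e, f, g, h, i} — every item is covered.
No single set has all 9 items (the largest, Flint, has 6), so 2 is optimal.

2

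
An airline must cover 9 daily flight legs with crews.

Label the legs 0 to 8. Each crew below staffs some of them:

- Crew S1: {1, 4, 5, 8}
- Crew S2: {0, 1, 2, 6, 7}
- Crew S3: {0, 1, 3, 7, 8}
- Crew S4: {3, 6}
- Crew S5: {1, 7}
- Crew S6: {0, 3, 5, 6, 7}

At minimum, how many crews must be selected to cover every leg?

3

Take {S1, S2, S6}. Their union is {0, 1, 2, 3, 4, 5, 6, 7, 8}, which is all 9 legs.
Only S2 contains 2, so S2 is forced; the remaining 4 legs need at least 2 more crews (each remaining crew adds at most 3) — so at least 3 crews are needed, and 3 is optimal.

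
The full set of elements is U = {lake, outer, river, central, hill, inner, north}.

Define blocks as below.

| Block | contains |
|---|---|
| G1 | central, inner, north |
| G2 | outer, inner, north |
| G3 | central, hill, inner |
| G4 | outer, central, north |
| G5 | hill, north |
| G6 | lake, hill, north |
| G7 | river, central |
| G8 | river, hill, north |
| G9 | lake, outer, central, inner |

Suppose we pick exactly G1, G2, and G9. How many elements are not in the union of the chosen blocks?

Union of G1, G2, G9 = {lake, outer, central, inner, north}.
Not covered: river, hill — 2 elements.

2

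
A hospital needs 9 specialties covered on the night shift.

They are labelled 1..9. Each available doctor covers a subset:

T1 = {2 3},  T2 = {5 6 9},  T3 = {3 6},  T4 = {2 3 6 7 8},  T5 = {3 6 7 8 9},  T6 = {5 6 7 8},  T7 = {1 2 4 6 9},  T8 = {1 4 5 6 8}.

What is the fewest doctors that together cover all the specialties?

3

T2 and T4 and T7 together: T2 ∪ T4 ∪ T7 = {1, 2, 3, 4, 5, 6, 7, 8, 9} — every specialty is covered.
No 2 of the 8 doctors cover everything (all 28 combinations miss at least one specialty), so 3 is optimal.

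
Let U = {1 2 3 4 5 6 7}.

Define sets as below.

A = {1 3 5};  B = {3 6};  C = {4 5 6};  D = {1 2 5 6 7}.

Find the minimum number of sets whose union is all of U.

3

A and C and D together: A ∪ C ∪ D = {1, 2, 3, 4, 5, 6, 7} — every point is covered.
Only D contains 2, so D is forced; the remaining 2 points need at least 2 more sets (each remaining set adds at most 1) — so at least 3 sets are needed, and 3 is optimal.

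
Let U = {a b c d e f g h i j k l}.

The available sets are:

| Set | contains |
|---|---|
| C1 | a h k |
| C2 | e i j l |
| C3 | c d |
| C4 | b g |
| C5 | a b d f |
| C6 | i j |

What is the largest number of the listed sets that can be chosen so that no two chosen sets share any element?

4

C1, C3, C4, C6 are pairwise disjoint (C1={a,h,k}; C3={c,d}; C4={b,g}; C6={i,j}).
Every remaining set overlaps one of these, and no 5 of the listed sets are pairwise disjoint, so 4 is the maximum.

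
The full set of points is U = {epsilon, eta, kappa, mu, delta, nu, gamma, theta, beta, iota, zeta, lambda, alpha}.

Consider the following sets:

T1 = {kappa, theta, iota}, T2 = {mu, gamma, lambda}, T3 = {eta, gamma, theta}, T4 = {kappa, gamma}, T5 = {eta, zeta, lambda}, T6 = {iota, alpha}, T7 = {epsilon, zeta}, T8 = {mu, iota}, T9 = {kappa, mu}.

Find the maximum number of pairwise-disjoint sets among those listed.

4

T3, T6, T7, T9 are pairwise disjoint (T3={eta,gamma,theta}; T6={iota,alpha}; T7={epsilon,zeta}; T9={kappa,mu}).
Every remaining set overlaps one of these, and no 5 of the listed sets are pairwise disjoint, so 4 is the maximum.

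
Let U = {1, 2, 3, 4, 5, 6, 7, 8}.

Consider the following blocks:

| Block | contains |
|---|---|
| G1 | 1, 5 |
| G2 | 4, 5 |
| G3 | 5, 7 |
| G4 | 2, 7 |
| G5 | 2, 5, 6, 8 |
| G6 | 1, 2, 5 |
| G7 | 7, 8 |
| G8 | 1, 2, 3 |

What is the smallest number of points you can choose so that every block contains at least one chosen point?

Take H = {2, 5, 8}. Each listed block contains at least one of these, so H is a hitting set of size 3.
The blocks G2, G7, G8 are pairwise disjoint, so any hitting set needs a separate point for each — at least 3. Hence 3 is optimal.

3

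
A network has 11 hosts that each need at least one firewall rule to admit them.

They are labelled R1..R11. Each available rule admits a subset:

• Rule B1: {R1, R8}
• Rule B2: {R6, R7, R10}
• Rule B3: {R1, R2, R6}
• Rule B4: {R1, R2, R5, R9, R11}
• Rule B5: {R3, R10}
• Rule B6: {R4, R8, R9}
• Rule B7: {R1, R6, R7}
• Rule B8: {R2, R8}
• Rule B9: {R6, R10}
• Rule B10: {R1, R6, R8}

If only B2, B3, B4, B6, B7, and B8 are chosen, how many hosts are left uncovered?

1

Union of B2, B3, B4, B6, B7, B8 = {R1, R2, R4, R5, R6, R7, R8, R9, R10, R11}.
Not covered: R3 — 1 host.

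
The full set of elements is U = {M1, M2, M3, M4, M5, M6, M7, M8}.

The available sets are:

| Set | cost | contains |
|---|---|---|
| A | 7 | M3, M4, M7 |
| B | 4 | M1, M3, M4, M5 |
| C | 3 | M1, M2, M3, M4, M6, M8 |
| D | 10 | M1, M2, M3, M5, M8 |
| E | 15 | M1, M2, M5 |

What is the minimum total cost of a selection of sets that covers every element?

A, B, C together cover every element (A ∪ B ∪ C = {M1, M2, M3, M4, M5, M6, M7, M8}); total cost 7 + 4 + 3 = 14.
No covering selection has total cost below 14.

14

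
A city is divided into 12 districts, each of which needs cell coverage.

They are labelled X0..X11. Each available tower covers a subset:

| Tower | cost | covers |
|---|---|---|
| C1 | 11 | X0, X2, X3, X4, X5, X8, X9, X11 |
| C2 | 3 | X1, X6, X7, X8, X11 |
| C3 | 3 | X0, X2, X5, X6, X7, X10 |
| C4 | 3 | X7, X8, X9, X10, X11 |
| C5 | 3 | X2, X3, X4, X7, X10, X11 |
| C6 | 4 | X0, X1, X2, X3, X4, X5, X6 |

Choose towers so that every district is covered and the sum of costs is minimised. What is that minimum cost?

C4, C6 together cover every district (C4 ∪ C6 = {X0, X1, X2, X3, X4, X5, X6, X7, X8, X9, X10, X11}); total cost 3 + 4 = 7.
The greedy pick C3, C2, C5, C4 costs 12; no covering selection beats 7.

7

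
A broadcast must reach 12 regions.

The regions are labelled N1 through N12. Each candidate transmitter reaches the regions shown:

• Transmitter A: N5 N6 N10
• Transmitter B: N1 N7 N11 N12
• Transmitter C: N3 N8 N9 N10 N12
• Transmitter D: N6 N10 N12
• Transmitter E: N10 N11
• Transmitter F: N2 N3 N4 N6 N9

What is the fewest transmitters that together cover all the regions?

4

Take {A, B, C, F}. Their union is {N1, N2, N3, N4, N5, N6, N7, N8, N9, N10, N11, N12}, which is all 12 regions.
Only A contains N5, so A is forced; the remaining 9 regions need at least 3 more transmitters (each remaining transmitter adds at most 4) — so at least 4 transmitters are needed, and 4 is optimal.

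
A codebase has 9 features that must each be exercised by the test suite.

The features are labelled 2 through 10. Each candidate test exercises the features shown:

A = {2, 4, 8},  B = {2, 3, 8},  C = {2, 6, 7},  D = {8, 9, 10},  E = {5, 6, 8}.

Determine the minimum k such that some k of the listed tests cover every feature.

Take {A, B, C, D, E}. Their union is {2, 3, 4, 5, 6, 7, 8, 9, 10}, which is all 9 features.
No 4 of the 5 tests cover everything (all 5 combinations miss at least one feature), so 5 is optimal.

5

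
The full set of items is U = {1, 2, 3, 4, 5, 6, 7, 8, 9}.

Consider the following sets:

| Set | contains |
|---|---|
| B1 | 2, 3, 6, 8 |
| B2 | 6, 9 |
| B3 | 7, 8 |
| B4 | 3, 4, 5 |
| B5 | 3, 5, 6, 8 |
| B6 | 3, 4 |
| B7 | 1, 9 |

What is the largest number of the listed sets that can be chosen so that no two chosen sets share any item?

3

B3, B4, B7 are pairwise disjoint (B3={7,8}; B4={3,4,5}; B7={1,9}).
Every remaining set overlaps one of these, and no 4 of the listed sets are pairwise disjoint, so 3 is the maximum.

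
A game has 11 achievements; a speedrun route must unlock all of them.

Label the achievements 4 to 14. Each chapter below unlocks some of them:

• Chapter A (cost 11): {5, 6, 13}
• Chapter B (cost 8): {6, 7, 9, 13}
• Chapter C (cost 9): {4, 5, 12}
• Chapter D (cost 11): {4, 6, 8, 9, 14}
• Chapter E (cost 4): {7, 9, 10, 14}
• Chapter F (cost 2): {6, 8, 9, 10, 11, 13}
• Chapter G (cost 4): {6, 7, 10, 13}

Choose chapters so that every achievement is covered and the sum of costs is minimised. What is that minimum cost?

C, E, F together cover every achievement (C ∪ E ∪ F = {4, 5, 6, 7, 8, 9, 10, 11, 12, 13, 14}); total cost 9 + 4 + 2 = 15.
No covering selection has total cost below 15.

15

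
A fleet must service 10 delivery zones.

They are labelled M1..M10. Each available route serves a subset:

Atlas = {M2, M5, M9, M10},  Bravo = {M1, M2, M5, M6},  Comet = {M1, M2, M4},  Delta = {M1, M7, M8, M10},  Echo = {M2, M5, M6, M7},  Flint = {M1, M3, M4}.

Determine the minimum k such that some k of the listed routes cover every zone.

Atlas and Delta and Echo and Flint together: Atlas ∪ Delta ∪ Echo ∪ Flint = {M1, M2, M3, M4, M5, M6, M7, M8, M9, M10} — every zone is covered.
No 3 of the 6 routes cover everything (all 20 combinations miss at least one zone), so 4 is optimal.

4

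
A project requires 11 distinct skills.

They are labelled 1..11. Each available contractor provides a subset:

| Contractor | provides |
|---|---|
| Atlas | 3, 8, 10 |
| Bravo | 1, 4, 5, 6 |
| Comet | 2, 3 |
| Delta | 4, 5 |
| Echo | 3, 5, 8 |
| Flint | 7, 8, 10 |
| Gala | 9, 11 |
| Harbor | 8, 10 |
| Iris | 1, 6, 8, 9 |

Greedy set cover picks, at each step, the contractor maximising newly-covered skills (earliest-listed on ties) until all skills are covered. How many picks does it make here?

5

Greedy: pick Bravo (covers 4 new) → pick Atlas (covers 3 new) → pick Gala (covers 2 new) → pick Comet (covers 1 new) → pick Flint (covers 1 new). Total picks: 5.
(The true minimum cover uses only 4 contractors, so greedy is not optimal here.)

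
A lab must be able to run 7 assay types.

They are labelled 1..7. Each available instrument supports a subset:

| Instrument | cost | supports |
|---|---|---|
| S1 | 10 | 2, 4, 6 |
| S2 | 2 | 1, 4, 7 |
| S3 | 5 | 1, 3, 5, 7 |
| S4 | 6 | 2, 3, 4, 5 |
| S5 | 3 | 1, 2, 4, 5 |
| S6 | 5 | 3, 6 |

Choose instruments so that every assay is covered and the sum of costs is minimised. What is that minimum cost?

10

S2, S5, S6 together cover every assay (S2 ∪ S5 ∪ S6 = {1, 2, 3, 4, 5, 6, 7}); total cost 2 + 3 + 5 = 10.
No covering selection has total cost below 10.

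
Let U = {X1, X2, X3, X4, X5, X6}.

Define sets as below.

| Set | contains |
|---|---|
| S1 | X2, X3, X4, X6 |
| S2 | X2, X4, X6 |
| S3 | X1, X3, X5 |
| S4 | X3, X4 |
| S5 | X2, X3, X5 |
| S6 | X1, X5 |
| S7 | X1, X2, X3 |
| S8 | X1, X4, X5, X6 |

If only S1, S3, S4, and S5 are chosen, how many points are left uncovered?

Union of S1, S3, S4, S5 = {X1, X2, X3, X4, X5, X6} — that's every point, so 0 are uncovered.

0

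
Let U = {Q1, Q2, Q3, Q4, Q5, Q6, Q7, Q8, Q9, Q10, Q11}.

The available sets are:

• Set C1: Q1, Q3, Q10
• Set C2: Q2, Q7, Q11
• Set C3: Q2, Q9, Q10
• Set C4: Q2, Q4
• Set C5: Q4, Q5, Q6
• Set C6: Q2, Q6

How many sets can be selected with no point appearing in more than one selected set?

C1, C2, C5 are pairwise disjoint (C1={Q1,Q3,Q10}; C2={Q2,Q7,Q11}; C5={Q4,Q5,Q6}).
Every remaining set overlaps one of these, and no 4 of the listed sets are pairwise disjoint, so 3 is the maximum.

3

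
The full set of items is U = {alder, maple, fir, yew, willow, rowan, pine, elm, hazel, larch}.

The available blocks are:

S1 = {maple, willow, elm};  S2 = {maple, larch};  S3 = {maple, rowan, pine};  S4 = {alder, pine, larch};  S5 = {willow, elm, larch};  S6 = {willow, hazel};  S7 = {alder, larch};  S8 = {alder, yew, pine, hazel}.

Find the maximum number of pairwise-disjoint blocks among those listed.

3

S3, S6, S7 are pairwise disjoint (S3={maple,rowan,pine}; S6={willow,hazel}; S7={alder,larch}).
Every remaining block overlaps one of these, and no 4 of the listed blocks are pairwise disjoint, so 3 is the maximum.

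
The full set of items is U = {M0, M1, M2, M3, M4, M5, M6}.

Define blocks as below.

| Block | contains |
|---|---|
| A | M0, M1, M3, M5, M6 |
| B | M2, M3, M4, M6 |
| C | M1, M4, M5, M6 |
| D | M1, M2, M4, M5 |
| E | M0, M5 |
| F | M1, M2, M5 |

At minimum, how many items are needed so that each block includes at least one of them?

H = {M2, M5} meets every block (each contains at least one member of H), and |H| = 2.
The blocks B, E are pairwise disjoint, so any hitting set needs a separate item for each — at least 2. Hence 2 is optimal.

2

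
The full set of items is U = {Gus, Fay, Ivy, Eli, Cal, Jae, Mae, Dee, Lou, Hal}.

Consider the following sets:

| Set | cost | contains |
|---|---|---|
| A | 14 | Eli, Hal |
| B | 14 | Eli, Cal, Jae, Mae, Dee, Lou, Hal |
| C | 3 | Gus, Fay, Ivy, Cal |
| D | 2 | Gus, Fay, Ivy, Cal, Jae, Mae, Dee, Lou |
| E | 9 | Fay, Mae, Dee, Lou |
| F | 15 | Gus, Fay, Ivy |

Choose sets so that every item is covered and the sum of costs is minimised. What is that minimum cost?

B, D together cover every item (B ∪ D = {Gus, Fay, Ivy, Eli, Cal, Jae, Mae, Dee, Lou, Hal}); total cost 14 + 2 = 16.
No covering selection has total cost below 16.

16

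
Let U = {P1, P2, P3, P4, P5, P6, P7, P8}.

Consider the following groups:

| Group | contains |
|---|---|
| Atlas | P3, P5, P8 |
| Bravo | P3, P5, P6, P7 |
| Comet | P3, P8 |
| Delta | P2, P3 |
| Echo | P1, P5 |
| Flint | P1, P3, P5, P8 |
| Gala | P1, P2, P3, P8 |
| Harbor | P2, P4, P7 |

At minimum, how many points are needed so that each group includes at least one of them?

3

The 3 points {P1, P2, P3} hit every group.
The groups Comet, Echo, Harbor are pairwise disjoint, so any hitting set needs a separate point for each — at least 3. Hence 3 is optimal.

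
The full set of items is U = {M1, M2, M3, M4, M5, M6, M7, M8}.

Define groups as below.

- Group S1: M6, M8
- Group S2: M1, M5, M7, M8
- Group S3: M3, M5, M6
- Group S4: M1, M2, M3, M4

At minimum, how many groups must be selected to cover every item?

3

Take {S2, S3, S4}. Their union is {M1, M2, M3, M4, M5, M6, M7, M8}, which is all 8 items.
Only S4 contains M2, so S4 is forced; the remaining 4 items need at least 2 more groups (each remaining group adds at most 3) — so at least 3 groups are needed, and 3 is optimal.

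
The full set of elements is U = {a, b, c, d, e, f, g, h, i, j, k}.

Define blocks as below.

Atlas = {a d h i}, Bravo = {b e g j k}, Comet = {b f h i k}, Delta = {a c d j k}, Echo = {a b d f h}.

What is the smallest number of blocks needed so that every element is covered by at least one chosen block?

Bravo and Comet and Delta together: Bravo ∪ Comet ∪ Delta = {a, b, c, d, e, f, g, h, i, j, k} — every element is covered.
Each block has at most 5 elements, and 2·5 = 10 < 11 — so at least 3 blocks are needed, and 3 is optimal.

3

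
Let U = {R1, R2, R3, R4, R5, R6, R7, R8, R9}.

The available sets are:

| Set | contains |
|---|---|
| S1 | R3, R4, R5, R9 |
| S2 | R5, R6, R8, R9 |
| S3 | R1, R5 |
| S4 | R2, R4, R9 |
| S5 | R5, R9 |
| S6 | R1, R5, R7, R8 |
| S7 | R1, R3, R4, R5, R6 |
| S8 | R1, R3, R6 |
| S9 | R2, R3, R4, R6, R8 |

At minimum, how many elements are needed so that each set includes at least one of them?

3

The 3 elements {R1, R6, R9} hit every set.
No choice of 2 elements meets every set, so 3 is the minimum.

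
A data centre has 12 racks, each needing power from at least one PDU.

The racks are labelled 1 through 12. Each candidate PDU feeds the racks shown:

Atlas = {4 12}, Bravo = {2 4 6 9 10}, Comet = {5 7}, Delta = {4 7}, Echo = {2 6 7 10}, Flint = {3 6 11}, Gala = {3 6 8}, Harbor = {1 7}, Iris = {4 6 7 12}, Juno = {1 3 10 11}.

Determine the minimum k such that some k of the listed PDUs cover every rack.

Take {Atlas, Bravo, Comet, Gala, Juno}. Their union is {1, 2, 3, 4, 5, 6, 7, 8, 9, 10, 11, 12}, which is all 12 racks.
No 4 of the 10 PDUs cover everything (all 210 combinations miss at least one rack), so 5 is optimal.

5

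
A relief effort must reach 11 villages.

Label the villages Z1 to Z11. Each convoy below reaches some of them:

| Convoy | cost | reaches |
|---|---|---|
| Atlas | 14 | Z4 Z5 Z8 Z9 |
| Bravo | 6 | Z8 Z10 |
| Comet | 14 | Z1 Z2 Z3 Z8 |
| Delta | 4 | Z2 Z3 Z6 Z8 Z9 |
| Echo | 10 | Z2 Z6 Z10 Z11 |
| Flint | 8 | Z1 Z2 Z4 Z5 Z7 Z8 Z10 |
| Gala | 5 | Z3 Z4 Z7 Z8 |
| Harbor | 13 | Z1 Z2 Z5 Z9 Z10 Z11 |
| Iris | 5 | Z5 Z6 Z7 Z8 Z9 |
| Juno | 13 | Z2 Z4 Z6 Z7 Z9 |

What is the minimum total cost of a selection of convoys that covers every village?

22

Delta, Gala, Harbor together cover every village (Delta ∪ Gala ∪ Harbor = {Z1, Z2, Z3, Z4, Z5, Z6, Z7, Z8, Z9, Z10, Z11}); total cost 4 + 5 + 13 = 22.
No covering selection has total cost below 22.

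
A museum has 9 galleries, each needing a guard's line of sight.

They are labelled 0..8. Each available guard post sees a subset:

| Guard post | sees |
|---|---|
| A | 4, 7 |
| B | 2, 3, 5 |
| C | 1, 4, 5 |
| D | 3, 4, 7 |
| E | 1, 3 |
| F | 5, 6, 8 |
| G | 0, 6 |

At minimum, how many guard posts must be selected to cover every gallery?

5

A and B and E and F and G together: A ∪ B ∪ E ∪ F ∪ G = {0, 1, 2, 3, 4, 5, 6, 7, 8} — every gallery is covered.
No 4 of the 7 guard posts cover everything (all 35 combinations miss at least one gallery), so 5 is optimal.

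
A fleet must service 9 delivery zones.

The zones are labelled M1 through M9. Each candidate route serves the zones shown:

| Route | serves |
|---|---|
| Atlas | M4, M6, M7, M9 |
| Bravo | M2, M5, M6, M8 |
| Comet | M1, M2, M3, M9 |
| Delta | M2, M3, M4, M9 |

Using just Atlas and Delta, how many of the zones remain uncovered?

Union of Atlas, Delta = {M2, M3, M4, M6, M7, M9}.
Not covered: M1, M5, M8 — 3 zones.

3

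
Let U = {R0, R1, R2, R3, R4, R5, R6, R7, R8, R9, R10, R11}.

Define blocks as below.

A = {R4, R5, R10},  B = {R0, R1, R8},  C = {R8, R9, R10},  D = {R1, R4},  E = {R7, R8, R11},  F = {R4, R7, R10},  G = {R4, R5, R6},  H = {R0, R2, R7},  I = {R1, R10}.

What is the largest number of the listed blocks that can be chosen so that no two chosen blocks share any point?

C, D, H are pairwise disjoint (C={R8,R9,R10}; D={R1,R4}; H={R0,R2,R7}).
Every remaining block overlaps one of these, and no 4 of the listed blocks are pairwise disjoint, so 3 is the maximum.

3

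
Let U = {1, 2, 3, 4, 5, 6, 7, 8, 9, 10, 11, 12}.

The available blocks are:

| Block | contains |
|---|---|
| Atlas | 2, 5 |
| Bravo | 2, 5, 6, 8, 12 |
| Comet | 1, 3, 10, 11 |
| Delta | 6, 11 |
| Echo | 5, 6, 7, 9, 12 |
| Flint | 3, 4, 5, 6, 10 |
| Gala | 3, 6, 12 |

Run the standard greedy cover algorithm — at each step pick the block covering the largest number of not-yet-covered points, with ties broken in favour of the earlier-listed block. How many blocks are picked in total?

Greedy: pick Bravo (covers 5 new) → pick Comet (covers 4 new) → pick Echo (covers 2 new) → pick Flint (covers 1 new). Total picks: 4.

4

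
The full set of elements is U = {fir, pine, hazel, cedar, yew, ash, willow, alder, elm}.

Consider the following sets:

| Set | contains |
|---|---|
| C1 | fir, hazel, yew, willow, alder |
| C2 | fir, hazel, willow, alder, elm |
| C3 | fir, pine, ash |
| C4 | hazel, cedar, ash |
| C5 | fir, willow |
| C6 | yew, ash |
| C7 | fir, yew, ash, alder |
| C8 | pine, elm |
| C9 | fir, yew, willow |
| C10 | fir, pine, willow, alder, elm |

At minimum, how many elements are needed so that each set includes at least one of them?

3

The 3 elements {ash, willow, elm} hit every set.
The sets C4, C8, C9 are pairwise disjoint, so any hitting set needs a separate element for each — at least 3. Hence 3 is optimal.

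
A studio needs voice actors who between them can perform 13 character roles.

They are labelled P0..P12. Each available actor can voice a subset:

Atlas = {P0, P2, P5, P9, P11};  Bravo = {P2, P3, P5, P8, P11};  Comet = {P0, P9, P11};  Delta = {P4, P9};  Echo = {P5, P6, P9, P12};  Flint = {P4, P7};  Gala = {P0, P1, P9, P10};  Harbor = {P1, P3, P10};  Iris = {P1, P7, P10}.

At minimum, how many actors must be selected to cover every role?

4

Take {Bravo, Echo, Flint, Gala}. Their union is {P0, P1, P2, P3, P4, P5, P6, P7, P8, P9, P10, P11, P12}, which is all 13 roles.
Only Echo contains P6, so Echo is forced; the remaining 9 roles need at least 3 more actors (each remaining actor adds at most 4) — so at least 4 actors are needed, and 4 is optimal.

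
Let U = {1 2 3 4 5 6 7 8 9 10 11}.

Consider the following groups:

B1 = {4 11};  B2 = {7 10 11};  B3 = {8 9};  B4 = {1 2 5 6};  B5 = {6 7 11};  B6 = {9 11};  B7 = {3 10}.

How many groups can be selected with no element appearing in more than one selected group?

B1, B3, B4, B7 are pairwise disjoint (B1={4,11}; B3={8,9}; B4={1,2,5,6}; B7={3,10}).
Every remaining group overlaps one of these, and no 5 of the listed groups are pairwise disjoint, so 4 is the maximum.

4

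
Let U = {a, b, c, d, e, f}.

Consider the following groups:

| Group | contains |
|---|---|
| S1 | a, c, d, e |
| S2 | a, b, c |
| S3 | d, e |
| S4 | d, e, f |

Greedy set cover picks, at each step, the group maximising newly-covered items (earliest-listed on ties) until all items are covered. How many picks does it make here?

Greedy: pick S1 (covers 4 new) → pick S2 (covers 1 new) → pick S4 (covers 1 new). Total picks: 3.
(The true minimum cover uses only 2 groups, so greedy is not optimal here.)

3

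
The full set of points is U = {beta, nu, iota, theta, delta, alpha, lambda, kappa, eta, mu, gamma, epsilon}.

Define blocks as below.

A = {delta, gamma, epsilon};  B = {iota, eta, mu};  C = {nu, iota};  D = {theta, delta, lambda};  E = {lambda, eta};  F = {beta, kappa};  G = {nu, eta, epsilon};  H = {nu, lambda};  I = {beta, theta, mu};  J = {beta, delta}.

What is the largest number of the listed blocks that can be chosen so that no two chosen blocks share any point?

4

A, B, F, H are pairwise disjoint (A={delta,gamma,epsilon}; B={iota,eta,mu}; F={beta,kappa}; H={nu,lambda}).
Every remaining block overlaps one of these, and no 5 of the listed blocks are pairwise disjoint, so 4 is the maximum.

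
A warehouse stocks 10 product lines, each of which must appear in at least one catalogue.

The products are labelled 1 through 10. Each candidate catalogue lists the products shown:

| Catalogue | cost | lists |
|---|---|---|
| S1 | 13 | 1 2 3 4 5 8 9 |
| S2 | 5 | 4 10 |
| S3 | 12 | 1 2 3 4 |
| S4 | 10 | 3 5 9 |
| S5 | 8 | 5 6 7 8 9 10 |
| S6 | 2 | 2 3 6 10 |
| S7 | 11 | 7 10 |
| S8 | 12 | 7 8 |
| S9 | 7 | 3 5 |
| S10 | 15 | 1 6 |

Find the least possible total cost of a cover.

20

S3, S5 together cover every product (S3 ∪ S5 = {1, 2, 3, 4, 5, 6, 7, 8, 9, 10}); total cost 12 + 8 = 20.
The greedy pick S6, S5, S2, S3 costs 27; no covering selection beats 20.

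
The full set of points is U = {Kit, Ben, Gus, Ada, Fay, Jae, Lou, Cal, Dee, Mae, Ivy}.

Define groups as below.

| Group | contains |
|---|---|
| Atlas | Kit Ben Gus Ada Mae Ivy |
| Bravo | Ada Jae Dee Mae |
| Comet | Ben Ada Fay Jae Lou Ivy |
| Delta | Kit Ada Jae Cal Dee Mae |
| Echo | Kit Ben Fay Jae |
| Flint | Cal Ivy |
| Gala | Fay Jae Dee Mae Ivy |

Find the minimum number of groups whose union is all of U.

3

Take {Atlas, Comet, Delta}. Their union is {Kit, Ben, Gus, Ada, Fay, Jae, Lou, Cal, Dee, Mae, Ivy}, which is all 11 points.
Only Atlas contains Gus, so Atlas is forced; the remaining 5 points need at least 2 more groups (each remaining group adds at most 3) — so at least 3 groups are needed, and 3 is optimal.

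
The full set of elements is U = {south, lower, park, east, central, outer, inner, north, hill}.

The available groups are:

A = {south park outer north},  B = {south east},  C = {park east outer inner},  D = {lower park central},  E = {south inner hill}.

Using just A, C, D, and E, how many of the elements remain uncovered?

0

Union of A, C, D, E = {south, lower, park, east, central, outer, inner, north, hill} — that's every element, so 0 are uncovered.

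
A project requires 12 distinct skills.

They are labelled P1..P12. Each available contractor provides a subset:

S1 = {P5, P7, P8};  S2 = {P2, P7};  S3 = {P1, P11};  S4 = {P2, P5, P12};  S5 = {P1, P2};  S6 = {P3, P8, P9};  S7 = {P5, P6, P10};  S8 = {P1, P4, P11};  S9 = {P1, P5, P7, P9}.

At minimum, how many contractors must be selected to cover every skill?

5

Take {S2, S4, S6, S7, S8}. Their union is {P1, P2, P3, P4, P5, P6, P7, P8, P9, P10, P11, P12}, which is all 12 skills.
No 4 of the 9 contractors cover everything (all 126 combinations miss at least one skill), so 5 is optimal.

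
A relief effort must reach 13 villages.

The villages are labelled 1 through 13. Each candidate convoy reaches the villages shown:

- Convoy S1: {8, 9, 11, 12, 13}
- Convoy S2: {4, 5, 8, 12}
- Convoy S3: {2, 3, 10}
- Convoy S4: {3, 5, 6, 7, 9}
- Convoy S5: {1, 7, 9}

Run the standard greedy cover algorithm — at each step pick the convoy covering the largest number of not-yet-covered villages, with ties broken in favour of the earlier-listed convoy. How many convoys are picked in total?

5

Greedy: pick S1 (covers 5 new) → pick S4 (covers 4 new) → pick S3 (covers 2 new) → pick S2 (covers 1 new) → pick S5 (covers 1 new). Total picks: 5.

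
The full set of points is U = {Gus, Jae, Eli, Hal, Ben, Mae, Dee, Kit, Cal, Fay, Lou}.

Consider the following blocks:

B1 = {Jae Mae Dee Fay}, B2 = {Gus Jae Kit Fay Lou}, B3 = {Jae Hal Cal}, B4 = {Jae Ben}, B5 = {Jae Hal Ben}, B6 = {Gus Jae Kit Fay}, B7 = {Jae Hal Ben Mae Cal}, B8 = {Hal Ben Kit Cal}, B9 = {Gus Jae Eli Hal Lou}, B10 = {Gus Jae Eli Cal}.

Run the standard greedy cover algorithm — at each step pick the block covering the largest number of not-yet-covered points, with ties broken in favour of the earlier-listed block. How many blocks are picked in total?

Greedy: pick B2 (covers 5 new) → pick B7 (covers 4 new) → pick B1 (covers 1 new) → pick B9 (covers 1 new). Total picks: 4.
(The true minimum cover uses only 3 blocks, so greedy is not optimal here.)

4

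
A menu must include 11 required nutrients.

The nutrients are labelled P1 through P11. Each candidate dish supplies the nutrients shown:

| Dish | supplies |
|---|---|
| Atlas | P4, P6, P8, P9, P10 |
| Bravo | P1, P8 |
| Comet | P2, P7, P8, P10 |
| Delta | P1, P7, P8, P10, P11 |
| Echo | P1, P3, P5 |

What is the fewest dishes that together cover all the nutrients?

Take {Atlas, Comet, Delta, Echo}. Their union is {P1, P2, P3, P4, P5, P6, P7, P8, P9, P10, P11}, which is all 11 nutrients.
Only Comet contains P2, so Comet is forced; the remaining 7 nutrients need at least 3 more dishes (each remaining dish adds at most 3) — so at least 4 dishes are needed, and 4 is optimal.

4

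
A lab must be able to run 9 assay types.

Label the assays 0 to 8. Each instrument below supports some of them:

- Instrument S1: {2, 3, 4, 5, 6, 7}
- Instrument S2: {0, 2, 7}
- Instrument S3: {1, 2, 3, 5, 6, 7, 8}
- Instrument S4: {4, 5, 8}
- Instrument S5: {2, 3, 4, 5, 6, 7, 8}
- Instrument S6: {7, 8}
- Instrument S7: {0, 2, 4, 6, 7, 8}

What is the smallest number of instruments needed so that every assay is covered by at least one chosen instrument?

2

Take {S3, S7}. Their union is {0, 1, 2, 3, 4, 5, 6, 7, 8}, which is all 9 assays.
No single instrument has all 9 assays (the largest, S3, has 7), so 2 is optimal.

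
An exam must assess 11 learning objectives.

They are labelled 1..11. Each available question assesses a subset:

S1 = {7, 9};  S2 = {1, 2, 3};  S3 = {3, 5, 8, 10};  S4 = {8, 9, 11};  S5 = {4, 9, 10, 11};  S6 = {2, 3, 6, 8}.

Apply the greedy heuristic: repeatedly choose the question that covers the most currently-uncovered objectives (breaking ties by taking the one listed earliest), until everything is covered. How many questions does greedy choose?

Greedy: pick S3 (covers 4 new) → pick S5 (covers 3 new) → pick S2 (covers 2 new) → pick S1 (covers 1 new) → pick S6 (covers 1 new). Total picks: 5.

5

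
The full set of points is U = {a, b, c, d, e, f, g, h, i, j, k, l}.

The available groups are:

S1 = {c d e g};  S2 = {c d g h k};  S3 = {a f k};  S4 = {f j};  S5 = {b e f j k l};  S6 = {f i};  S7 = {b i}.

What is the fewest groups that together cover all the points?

Take {S2, S3, S5, S6}. Their union is {a, b, c, d, e, f, g, h, i, j, k, l}, which is all 12 points.
Only S3 contains a, so S3 is forced; the remaining 9 points need at least 3 more groups (each remaining group adds at most 4) — so at least 4 groups are needed, and 4 is optimal.

4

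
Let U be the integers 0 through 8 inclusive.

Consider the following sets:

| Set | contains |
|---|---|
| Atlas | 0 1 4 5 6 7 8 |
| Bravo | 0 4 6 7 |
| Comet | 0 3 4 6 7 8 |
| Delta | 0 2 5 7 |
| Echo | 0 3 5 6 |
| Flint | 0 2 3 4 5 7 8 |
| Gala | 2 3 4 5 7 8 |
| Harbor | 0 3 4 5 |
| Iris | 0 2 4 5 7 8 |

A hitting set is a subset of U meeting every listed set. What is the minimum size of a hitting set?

2

Take H = {0, 5}. Each listed set contains at least one of these, so H is a hitting set of size 2.
No single point lies in every set, so at least 2 are needed and 2 is optimal.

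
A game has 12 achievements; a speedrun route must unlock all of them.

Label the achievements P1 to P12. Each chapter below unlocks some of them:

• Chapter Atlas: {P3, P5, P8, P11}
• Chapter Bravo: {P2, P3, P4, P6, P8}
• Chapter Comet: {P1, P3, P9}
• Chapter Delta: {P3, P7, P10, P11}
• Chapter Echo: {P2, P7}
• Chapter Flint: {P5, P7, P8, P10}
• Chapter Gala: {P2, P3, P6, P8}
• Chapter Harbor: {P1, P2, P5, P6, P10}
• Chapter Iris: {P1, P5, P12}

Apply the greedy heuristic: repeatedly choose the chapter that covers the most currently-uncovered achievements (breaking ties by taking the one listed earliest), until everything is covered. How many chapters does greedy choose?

Greedy: pick Bravo (covers 5 new) → pick Delta (covers 3 new) → pick Iris (covers 3 new) → pick Comet (covers 1 new). Total picks: 4.

4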